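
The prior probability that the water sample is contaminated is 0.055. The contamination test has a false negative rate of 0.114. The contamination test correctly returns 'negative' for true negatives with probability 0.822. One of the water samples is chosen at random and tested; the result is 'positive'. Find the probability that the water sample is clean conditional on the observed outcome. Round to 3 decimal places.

P(¬H | E) ≈ 0.775

Write H for 'the water sample is contaminated'. Prior odds H:¬H = 0.055/0.945 = 0.058201. For the 'positive' outcome, the likelihood ratio is 0.886/0.178 = 4.9775.
Posterior odds = 0.058201 × 4.9775 = 0.28970, so P(H|E) = 0.28970/(1+0.28970) = 0.225. Then P(¬H|E) = 1 − 0.225 = 0.775.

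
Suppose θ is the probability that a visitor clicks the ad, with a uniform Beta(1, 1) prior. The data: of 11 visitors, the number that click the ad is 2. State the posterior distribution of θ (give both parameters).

Posterior: Beta(3, 10)

The binomial likelihood is conjugate to the Beta prior: with 2 successes and 9 failures, the posterior is Beta(1+2, 1+9) = Beta(3, 10).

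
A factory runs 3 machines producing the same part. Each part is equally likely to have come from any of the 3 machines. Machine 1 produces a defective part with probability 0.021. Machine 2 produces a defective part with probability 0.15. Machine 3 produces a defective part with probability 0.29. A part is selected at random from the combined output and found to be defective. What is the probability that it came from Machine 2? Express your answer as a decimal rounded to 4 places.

Posterior probability ≈ 0.3254

P(defective|M1) = 0.021; P(defective|M2) = 0.15; P(defective|M3) = 0.29.
Prior × likelihood for each source: 0.333333·0.021=0.007000, 0.333333·0.15=0.05000, 0.333333·0.29=0.09667. Summing gives P(defective) = 0.15367.
P(Machine 2 | defective) = 0.05000 / 0.15367 = 0.3254.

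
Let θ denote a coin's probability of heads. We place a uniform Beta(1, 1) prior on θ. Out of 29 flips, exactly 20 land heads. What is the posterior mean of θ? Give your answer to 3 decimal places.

The binomial likelihood is conjugate to the Beta prior: with 20 successes and 9 failures, the posterior is Beta(1+20, 1+9) = Beta(21, 10).
Posterior mean = α/(α+β) = 21/31 = 0.677.

Posterior mean ≈ 0.677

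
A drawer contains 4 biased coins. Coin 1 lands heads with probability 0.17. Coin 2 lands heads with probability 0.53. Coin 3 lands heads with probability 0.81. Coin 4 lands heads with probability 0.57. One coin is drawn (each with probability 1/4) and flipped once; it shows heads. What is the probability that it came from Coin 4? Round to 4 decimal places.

Tabulate prior·likelihood by source: [1] prior 0.25, lik 0.17, product 0.04250; [2] prior 0.25, lik 0.53, product 0.1325; [3] prior 0.25, lik 0.81, product 0.2025; [4] prior 0.25, lik 0.57, product 0.1425.
Normalizing constant = 0.52000; the posterior for Coin 4 is its product over the sum, 0.1425/0.52000 = 0.2740.

Posterior probability ≈ 0.2740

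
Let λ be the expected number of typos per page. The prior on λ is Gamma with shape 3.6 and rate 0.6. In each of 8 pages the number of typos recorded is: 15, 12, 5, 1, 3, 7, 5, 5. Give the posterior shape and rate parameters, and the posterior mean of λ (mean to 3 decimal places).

Total count ∑xᵢ = 53 over n = 8 pages.
Gamma is conjugate to the Poisson likelihood: posterior is Gamma(shape = 3.6+53 = 56.6, rate = 0.6+8 = 8.6).
Posterior mean = shape/rate = 56.6/8.6 = 6.581.

Posterior: Gamma(shape=56.6, rate=8.6); mean ≈ 6.581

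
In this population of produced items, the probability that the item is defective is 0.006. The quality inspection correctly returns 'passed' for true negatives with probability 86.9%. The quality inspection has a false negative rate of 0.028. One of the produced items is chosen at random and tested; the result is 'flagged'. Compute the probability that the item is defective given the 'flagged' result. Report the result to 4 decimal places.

Let H be the event that the item is defective. P(H) = 0.006, so P(¬H) = 0.994. With E the 'flagged' result, P(E|H) = 0.972 and P(E|¬H) = 0.131.
P(E) = 0.972·0.006 + 0.131·0.994 = 0.0058320 + 0.13021 = 0.13605.
By Bayes' theorem, P(H|E) = 0.0058320 / 0.13605 = 0.0429.

P(H | E) ≈ 0.0429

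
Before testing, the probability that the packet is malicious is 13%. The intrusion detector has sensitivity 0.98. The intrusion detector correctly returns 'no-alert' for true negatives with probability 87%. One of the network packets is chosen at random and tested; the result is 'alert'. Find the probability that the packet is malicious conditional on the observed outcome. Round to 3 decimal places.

Let H be the event that the packet is malicious. P(H) = 0.13, so P(¬H) = 0.87. With E the 'alert' result, P(E|H) = 0.98 and P(E|¬H) = 0.13.
P(E) = 0.98·0.13 + 0.13·0.87 = 0.12740 + 0.11310 = 0.24050.
By Bayes' theorem, P(H|E) = 0.12740 / 0.24050 = 0.530.

P(H | E) ≈ 0.530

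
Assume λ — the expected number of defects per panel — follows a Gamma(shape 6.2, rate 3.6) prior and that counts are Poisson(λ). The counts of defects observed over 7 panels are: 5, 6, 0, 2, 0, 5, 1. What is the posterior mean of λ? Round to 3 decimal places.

The Poisson likelihood adds the total count to the shape and the number of exposure periods to the rate. Here ∑xᵢ = 19 and n = 7, so shape 6.2→25.2 and rate 3.6→10.6.
Posterior mean = shape/rate = 25.2/10.6 = 2.377.

Posterior mean ≈ 2.377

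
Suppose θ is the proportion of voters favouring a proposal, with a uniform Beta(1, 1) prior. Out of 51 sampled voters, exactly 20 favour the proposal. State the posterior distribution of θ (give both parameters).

Posterior: Beta(21, 32)

The binomial likelihood is conjugate to the Beta prior: with 20 successes and 31 failures, the posterior is Beta(1+20, 1+31) = Beta(21, 32).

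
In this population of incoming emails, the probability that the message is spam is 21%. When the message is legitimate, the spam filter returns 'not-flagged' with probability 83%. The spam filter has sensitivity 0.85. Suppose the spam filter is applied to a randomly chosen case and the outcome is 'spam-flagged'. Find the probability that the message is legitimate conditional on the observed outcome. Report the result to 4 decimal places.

P(¬H | E) ≈ 0.4293

Write H for 'the message is spam'. Prior odds H:¬H = 0.21/0.79 = 0.26582. For the 'spam-flagged' outcome, the likelihood ratio is 0.85/0.17 = 5.0000.
Posterior odds = 0.26582 × 5.0000 = 1.3291, so P(H|E) = 1.3291/(1+1.3291) = 0.5707. Then P(¬H|E) = 1 − 0.5707 = 0.4293.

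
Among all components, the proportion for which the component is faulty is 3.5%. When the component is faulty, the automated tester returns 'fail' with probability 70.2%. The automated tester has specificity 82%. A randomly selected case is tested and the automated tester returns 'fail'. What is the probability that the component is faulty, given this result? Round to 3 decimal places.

P(H | E) ≈ 0.124

Write H for 'the component is faulty'. Prior odds H:¬H = 0.035/0.965 = 0.036269. For the 'fail' outcome, the likelihood ratio is 0.702/0.18 = 3.9000.
Posterior odds = 0.036269 × 3.9000 = 0.14145, so P(H|E) = 0.14145/(1+0.14145) = 0.124.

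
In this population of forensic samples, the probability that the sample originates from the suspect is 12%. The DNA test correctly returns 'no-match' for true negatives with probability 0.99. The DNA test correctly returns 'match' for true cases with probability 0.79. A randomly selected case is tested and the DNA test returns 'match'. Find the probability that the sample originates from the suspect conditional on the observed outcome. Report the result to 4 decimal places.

Let H be the event that the sample originates from the suspect. P(H) = 0.12, so P(¬H) = 0.88. With E the 'match' result, P(E|H) = 0.79 and P(E|¬H) = 0.01.
P(E) = 0.79·0.12 + 0.01·0.88 = 0.094800 + 0.0088000 = 0.10360.
By Bayes' theorem, P(H|E) = 0.094800 / 0.10360 = 0.9151.

P(H | E) ≈ 0.9151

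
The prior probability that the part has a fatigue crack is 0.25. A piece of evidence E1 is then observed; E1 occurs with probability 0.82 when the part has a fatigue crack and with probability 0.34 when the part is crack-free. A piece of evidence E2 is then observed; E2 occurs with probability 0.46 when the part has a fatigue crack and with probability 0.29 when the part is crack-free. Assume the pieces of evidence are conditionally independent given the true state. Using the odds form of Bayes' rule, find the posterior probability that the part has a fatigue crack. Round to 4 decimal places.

Prior odds = 0.25/(1−0.25) = 0.33333. In log-odds, ln(0.33333) = -1.0986.
Add log likelihood ratios: ln(2.4118) + ln(1.5862) = 1.3417.
Posterior log-odds = 0.24309, so posterior odds = exp(0.24309) = 1.2752. Converting, P(H|E) = 1.2752/2.2752 = 0.5605.

Posterior probability ≈ 0.5605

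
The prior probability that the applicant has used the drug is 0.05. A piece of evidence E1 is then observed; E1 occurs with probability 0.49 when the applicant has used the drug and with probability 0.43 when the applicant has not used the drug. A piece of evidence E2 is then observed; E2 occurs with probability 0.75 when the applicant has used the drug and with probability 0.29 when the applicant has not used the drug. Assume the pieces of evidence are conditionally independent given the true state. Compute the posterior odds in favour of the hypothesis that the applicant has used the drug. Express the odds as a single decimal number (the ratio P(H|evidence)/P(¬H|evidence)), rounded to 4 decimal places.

Prior odds = 0.05/(1−0.05) = 0.052632. In log-odds, ln(0.052632) = -2.9444.
Add log likelihood ratios: ln(1.1395) + ln(2.5862) = 1.0808.
Posterior log-odds = -1.8636, so posterior odds = exp(-1.8636) = 0.15511.

Posterior odds ≈ 0.1551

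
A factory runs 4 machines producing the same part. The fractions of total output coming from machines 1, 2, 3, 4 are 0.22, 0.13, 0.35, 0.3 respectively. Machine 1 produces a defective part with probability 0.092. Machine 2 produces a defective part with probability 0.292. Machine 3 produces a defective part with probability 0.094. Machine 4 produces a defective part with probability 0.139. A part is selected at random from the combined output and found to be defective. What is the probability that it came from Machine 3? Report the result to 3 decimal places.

Tabulate prior·likelihood by source: [1] prior 0.22, lik 0.092, product 0.02024; [2] prior 0.13, lik 0.292, product 0.03796; [3] prior 0.35, lik 0.094, product 0.03290; [4] prior 0.3, lik 0.139, product 0.04170.
Normalizing constant = 0.13280; the posterior for Machine 3 is its product over the sum, 0.03290/0.13280 = 0.248.

Posterior probability ≈ 0.248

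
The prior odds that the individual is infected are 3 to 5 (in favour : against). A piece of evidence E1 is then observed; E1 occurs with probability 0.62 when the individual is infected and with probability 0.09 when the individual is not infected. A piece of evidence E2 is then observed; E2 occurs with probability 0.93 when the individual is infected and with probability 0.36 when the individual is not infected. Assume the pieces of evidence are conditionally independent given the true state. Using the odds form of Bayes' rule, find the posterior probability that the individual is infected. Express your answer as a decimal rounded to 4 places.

Posterior probability ≈ 0.9144

Prior odds = 3/5 = 0.60000.
Likelihood ratio for E1 = 0.62/0.09 = 6.8889.
Likelihood ratio for E2 = 0.93/0.36 = 2.5833.
Posterior odds = prior odds × LR₁ × LR₂ = 10.678.
Posterior probability = odds/(1+odds) = 10.678/11.678 = 0.9144.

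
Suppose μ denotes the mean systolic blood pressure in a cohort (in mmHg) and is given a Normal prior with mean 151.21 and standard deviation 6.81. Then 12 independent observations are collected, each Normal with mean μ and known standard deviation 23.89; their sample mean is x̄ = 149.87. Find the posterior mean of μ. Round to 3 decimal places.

With known σ, the Normal prior is conjugate. Weight on the data is w = (n/σ²)/(n/σ² + 1/τ₀²) = 0.0210256/(0.0210256+0.0215628) = 0.49369.
Posterior mean = w·x̄ + (1−w)·μ₀ = 0.49369·149.87 + 0.50631·151.21 = 150.548.

Posterior mean ≈ 150.548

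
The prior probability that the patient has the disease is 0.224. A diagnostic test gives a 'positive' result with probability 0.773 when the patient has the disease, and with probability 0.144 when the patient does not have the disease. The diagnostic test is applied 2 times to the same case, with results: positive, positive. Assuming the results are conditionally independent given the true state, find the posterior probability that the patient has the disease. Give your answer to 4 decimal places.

Let H be the event that the patient has the disease; start with P(H) = 0.224. P('positive'|H) = 0.773, P('positive'|¬H) = 0.144.
Update on result 1 ('positive'): P(H) ← 0.773·0.2240 / (0.773·0.2240 + 0.144·0.7760) = 0.17315/0.28490 = 0.6078.
Update on result 2 ('positive'): P(H) ← 0.773·0.6078 / (0.773·0.6078 + 0.144·0.3922) = 0.46981/0.52629 = 0.8927.

Posterior P(H) ≈ 0.8927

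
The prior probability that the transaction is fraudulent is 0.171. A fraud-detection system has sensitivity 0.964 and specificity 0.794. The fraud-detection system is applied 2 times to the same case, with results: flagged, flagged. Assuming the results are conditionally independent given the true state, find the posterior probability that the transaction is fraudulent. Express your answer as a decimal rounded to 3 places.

Let H be the event that the transaction is fraudulent; start with P(H) = 0.171. P('flagged'|H) = 0.964, P('flagged'|¬H) = 0.206.
Update on result 1 ('flagged'): P(H) ← 0.964·0.1710 / (0.964·0.1710 + 0.206·0.8290) = 0.16484/0.33562 = 0.4912.
Update on result 2 ('flagged'): P(H) ← 0.964·0.4912 / (0.964·0.4912 + 0.206·0.5088) = 0.47348/0.57830 = 0.8187.

Posterior P(H) ≈ 0.819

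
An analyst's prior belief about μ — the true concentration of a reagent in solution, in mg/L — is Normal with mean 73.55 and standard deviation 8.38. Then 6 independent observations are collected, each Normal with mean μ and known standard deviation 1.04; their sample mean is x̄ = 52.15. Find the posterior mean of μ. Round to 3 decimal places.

Posterior mean ≈ 52.205

With known σ, the Normal prior is conjugate. Weight on the data is w = (n/σ²)/(n/σ² + 1/τ₀²) = 5.54734/(5.54734+0.0142401) = 0.99744.
Posterior mean = w·x̄ + (1−w)·μ₀ = 0.99744·52.15 + 0.0025604·73.55 = 52.205.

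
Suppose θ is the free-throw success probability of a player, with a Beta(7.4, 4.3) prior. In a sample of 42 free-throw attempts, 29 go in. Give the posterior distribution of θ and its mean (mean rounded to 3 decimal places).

Observing 29 successes and 13 failures updates Beta(7.4, 4.3) by adding the success and failure counts to the two shape parameters: α = 7.4+29 = 36.4, β = 4.3+13 = 17.3.
E[θ | data] = 36.4/(36.4+17.3) = 0.678.

Posterior: Beta(36.4, 17.3); mean ≈ 0.678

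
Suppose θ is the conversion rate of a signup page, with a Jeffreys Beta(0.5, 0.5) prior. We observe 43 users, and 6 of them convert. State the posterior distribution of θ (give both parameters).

Posterior: Beta(6.5, 37.5)

Observing 6 successes and 37 failures updates Beta(0.5, 0.5) by adding the success and failure counts to the two shape parameters: α = 0.5+6 = 6.5, β = 0.5+37 = 37.5.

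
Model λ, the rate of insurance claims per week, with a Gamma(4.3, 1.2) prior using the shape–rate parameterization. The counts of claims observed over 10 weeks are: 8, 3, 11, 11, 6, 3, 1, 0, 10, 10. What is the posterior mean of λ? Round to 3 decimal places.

Total count ∑xᵢ = 63 over n = 10 weeks.
Gamma is conjugate to the Poisson likelihood: posterior is Gamma(shape = 4.3+63 = 67.3, rate = 1.2+10 = 11.2).
Posterior mean = shape/rate = 67.3/11.2 = 6.009.

Posterior mean ≈ 6.009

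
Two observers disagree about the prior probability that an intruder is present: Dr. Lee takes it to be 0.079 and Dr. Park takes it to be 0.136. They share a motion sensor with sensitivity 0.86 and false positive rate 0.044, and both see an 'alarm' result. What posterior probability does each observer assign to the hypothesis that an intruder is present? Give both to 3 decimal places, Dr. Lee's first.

P('+'|H) = 0.86, P('+'|¬H) = 0.044.
Dr. Lee: numerator 0.86·0.079 = 0.067940; evidence = 0.067940+0.044·0.921 = 0.10846; posterior = 0.626.
Dr. Park: numerator 0.86·0.136 = 0.11696; evidence = 0.11696+0.044·0.864 = 0.15498; posterior = 0.755.

Dr. Lee: 0.626; Dr. Park: 0.755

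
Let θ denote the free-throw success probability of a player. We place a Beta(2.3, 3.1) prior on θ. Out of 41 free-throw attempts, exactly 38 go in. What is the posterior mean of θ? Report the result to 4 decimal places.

Posterior mean ≈ 0.8685

Observing 38 successes and 3 failures updates Beta(2.3, 3.1) by adding the success and failure counts to the two shape parameters: α = 2.3+38 = 40.3, β = 3.1+3 = 6.1.
E[θ | data] = 40.3/(40.3+6.1) = 0.8685.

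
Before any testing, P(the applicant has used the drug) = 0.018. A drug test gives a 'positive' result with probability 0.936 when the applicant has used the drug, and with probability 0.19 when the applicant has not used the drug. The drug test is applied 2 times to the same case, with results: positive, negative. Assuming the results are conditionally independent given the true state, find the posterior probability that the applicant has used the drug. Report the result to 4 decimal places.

Let H be the event that the applicant has used the drug; start with P(H) = 0.018. P('positive'|H) = 0.936, P('positive'|¬H) = 0.19.
Update on result 1 ('positive'): P(H) ← 0.936·0.0180 / (0.936·0.0180 + 0.19·0.9820) = 0.016848/0.20343 = 0.0828.
Update on result 2 ('negative'): P(H) ← 0.064·0.0828 / (0.064·0.0828 + 0.81·0.9172) = 0.0053005/0.74822 = 0.0071.

Posterior P(H) ≈ 0.0071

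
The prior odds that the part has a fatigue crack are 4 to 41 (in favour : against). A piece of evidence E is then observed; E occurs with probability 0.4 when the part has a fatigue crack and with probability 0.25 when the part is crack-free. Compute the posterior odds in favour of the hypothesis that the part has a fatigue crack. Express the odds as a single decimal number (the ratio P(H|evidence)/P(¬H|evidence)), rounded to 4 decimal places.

Posterior odds ≈ 0.1561

Prior odds = 4/41 = 0.097561. In log-odds, ln(0.097561) = -2.3273.
Add log likelihood ratio: ln(1.6000) = 0.47000.
Posterior log-odds = -1.8573, so posterior odds = exp(-1.8573) = 0.15610.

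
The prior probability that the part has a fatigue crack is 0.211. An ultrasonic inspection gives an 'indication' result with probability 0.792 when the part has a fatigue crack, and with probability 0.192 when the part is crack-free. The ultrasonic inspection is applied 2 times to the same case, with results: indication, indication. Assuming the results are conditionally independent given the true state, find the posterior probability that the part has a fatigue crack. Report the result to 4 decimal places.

Posterior P(H) ≈ 0.8198

Let H be the event that the part has a fatigue crack; start with P(H) = 0.211. P('indication'|H) = 0.792, P('indication'|¬H) = 0.192.
Update on result 1 ('indication'): P(H) ← 0.792·0.2110 / (0.792·0.2110 + 0.192·0.7890) = 0.16711/0.31860 = 0.5245.
Update on result 2 ('indication'): P(H) ← 0.792·0.5245 / (0.792·0.5245 + 0.192·0.4755) = 0.41542/0.50671 = 0.8198.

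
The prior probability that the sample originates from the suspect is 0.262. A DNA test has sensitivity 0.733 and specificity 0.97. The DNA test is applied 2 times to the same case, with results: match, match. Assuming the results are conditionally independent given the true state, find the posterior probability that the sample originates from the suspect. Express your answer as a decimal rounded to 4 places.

Posterior P(H) ≈ 0.9953

Let H be the event that the sample originates from the suspect; start with P(H) = 0.262. P('match'|H) = 0.733, P('match'|¬H) = 0.03.
Update on result 1 ('match'): P(H) ← 0.733·0.2620 / (0.733·0.2620 + 0.03·0.7380) = 0.19205/0.21419 = 0.8966.
Update on result 2 ('match'): P(H) ← 0.733·0.8966 / (0.733·0.8966 + 0.03·0.1034) = 0.65723/0.66033 = 0.9953.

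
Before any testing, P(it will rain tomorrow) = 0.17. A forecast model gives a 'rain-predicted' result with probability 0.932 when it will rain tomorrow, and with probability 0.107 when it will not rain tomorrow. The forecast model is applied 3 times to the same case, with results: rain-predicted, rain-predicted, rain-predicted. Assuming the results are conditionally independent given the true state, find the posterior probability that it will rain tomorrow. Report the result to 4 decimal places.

Posterior P(H) ≈ 0.9927

Let H be the event that it will rain tomorrow; start with P(H) = 0.17. P('rain-predicted'|H) = 0.932, P('rain-predicted'|¬H) = 0.107.
Update on result 1 ('rain-predicted'): P(H) ← 0.932·0.1700 / (0.932·0.1700 + 0.107·0.8300) = 0.15844/0.24725 = 0.6408.
Update on result 2 ('rain-predicted'): P(H) ← 0.932·0.6408 / (0.932·0.6408 + 0.107·0.3592) = 0.59723/0.63567 = 0.9395.
Update on result 3 ('rain-predicted'): P(H) ← 0.932·0.9395 / (0.932·0.9395 + 0.107·0.0605) = 0.87565/0.88212 = 0.9927.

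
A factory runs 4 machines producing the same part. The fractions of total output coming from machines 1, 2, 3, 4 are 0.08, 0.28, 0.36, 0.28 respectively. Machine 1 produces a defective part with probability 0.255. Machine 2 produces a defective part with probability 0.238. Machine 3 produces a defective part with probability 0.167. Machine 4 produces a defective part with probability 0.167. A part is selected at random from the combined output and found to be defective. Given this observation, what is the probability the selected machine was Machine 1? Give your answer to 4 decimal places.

P(defective|M1) = 0.255; P(defective|M2) = 0.238; P(defective|M3) = 0.167; P(defective|M4) = 0.167.
Prior × likelihood for each source: 0.08·0.255=0.02040, 0.28·0.238=0.06664, 0.36·0.167=0.06012, 0.28·0.167=0.04676. Summing gives P(defective) = 0.19392.
P(Machine 1 | defective) = 0.02040 / 0.19392 = 0.1052.

Posterior probability ≈ 0.1052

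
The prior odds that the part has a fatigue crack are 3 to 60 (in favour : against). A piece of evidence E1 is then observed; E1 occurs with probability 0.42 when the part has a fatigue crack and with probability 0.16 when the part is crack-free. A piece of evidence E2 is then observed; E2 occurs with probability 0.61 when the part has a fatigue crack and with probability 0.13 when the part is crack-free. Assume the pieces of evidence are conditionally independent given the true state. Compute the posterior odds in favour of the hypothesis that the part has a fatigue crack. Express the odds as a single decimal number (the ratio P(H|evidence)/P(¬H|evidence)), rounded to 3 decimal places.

Posterior odds ≈ 0.616

Prior odds = 3/60 = 0.050000.
Likelihood ratio for E1 = 0.42/0.16 = 2.6250.
Likelihood ratio for E2 = 0.61/0.13 = 4.6923.
Posterior odds = prior odds × LR₁ × LR₂ = 0.61587.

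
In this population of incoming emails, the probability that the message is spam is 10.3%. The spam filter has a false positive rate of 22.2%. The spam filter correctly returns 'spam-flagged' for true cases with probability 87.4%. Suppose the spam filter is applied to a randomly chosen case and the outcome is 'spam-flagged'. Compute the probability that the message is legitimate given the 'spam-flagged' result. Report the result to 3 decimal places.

P(¬H | E) ≈ 0.689

Write H for 'the message is spam'. Prior odds H:¬H = 0.103/0.897 = 0.11483. For the 'spam-flagged' outcome, the likelihood ratio is 0.874/0.222 = 3.9369.
Posterior odds = 0.11483 × 3.9369 = 0.45207, so P(H|E) = 0.45207/(1+0.45207) = 0.311. Then P(¬H|E) = 1 − 0.311 = 0.689.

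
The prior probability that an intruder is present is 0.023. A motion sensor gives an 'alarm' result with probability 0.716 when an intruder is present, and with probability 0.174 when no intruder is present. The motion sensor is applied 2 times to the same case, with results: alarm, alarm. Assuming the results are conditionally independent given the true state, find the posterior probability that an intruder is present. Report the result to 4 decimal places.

Posterior P(H) ≈ 0.2850

Let H be the event that an intruder is present; start with P(H) = 0.023. P('alarm'|H) = 0.716, P('alarm'|¬H) = 0.174.
Update on result 1 ('alarm'): P(H) ← 0.716·0.0230 / (0.716·0.0230 + 0.174·0.9770) = 0.016468/0.18647 = 0.0883.
Update on result 2 ('alarm'): P(H) ← 0.716·0.0883 / (0.716·0.0883 + 0.174·0.9117) = 0.063235/0.22187 = 0.2850.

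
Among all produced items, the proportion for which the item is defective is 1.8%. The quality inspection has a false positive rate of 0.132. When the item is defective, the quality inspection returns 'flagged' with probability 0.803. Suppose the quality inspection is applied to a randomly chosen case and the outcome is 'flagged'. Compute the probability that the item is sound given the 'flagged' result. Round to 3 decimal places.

Let H be the event that the item is defective. P(H) = 0.018, so P(¬H) = 0.982. With E the 'flagged' result, P(E|H) = 0.803 and P(E|¬H) = 0.132.
P(E) = 0.803·0.018 + 0.132·0.982 = 0.014454 + 0.12962 = 0.14408.
By Bayes' theorem, P(H|E) = 0.014454 / 0.14408 = 0.100. Hence P(¬H|E) = 1 − 0.100 = 0.900.

P(¬H | E) ≈ 0.900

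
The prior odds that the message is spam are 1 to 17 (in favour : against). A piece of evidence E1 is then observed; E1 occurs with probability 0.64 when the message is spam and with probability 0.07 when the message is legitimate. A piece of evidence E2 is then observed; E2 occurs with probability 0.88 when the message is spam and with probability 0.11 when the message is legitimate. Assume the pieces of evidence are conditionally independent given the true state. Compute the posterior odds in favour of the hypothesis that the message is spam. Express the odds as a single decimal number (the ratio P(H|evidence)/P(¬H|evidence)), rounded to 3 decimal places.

Prior odds = 1/17 = 0.058824.
Likelihood ratio for E1 = 0.64/0.07 = 9.1429.
Likelihood ratio for E2 = 0.88/0.11 = 8.0000.
Posterior odds = prior odds × LR₁ × LR₂ = 4.3025.

Posterior odds ≈ 4.303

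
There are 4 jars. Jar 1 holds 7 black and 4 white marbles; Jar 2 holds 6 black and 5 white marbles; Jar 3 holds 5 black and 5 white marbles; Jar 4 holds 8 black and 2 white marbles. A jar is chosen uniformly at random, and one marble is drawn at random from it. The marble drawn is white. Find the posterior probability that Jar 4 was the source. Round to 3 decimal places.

Posterior probability ≈ 0.132

P(white|Jar 1) = 0.3636; P(white|Jar 2) = 0.4545; P(white|Jar 3) = 0.5; P(white|Jar 4) = 0.2.
Prior × likelihood for each source: 0.25·0.3636=0.09091, 0.25·0.4545=0.1136, 0.25·0.5=0.1250, 0.25·0.2=0.05000. Summing gives P(white) = 0.37955.
P(Jar 4 | white) = 0.05000 / 0.37955 = 0.132.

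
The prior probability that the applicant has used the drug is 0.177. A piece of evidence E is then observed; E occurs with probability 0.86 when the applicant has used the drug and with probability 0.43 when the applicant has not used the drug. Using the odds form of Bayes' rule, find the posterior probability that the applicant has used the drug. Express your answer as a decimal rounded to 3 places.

Posterior probability ≈ 0.301

Prior odds = 0.177/(1−0.177) = 0.21507.
Likelihood ratio for E = 0.86/0.43 = 2.0000.
Posterior odds = prior odds × LR = 0.43013.
Posterior probability = odds/(1+odds) = 0.43013/1.4301 = 0.301.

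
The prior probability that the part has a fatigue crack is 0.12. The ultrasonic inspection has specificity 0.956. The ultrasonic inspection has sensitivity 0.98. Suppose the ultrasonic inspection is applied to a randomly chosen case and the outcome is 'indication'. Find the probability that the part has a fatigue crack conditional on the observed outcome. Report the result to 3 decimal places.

P(H | E) ≈ 0.752

Let H be the event that the part has a fatigue crack. P(H) = 0.12, so P(¬H) = 0.88. With E the 'indication' result, P(E|H) = 0.98 and P(E|¬H) = 0.044.
P(E) = 0.98·0.12 + 0.044·0.88 = 0.11760 + 0.038720 = 0.15632.
By Bayes' theorem, P(H|E) = 0.11760 / 0.15632 = 0.752.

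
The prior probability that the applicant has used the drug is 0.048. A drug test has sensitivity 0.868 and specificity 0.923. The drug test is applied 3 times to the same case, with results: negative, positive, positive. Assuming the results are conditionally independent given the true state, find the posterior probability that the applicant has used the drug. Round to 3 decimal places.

Let H be the event that the applicant has used the drug; start with P(H) = 0.048. P('positive'|H) = 0.868, P('positive'|¬H) = 0.077.
Update on result 1 ('negative'): P(H) ← 0.132·0.0480 / (0.132·0.0480 + 0.923·0.9520) = 0.0063360/0.88503 = 0.0072.
Update on result 2 ('positive'): P(H) ← 0.868·0.0072 / (0.868·0.0072 + 0.077·0.9928) = 0.0062141/0.082663 = 0.0752.
Update on result 3 ('positive'): P(H) ← 0.868·0.0752 / (0.868·0.0752 + 0.077·0.9248) = 0.065251/0.13646 = 0.4782.

Posterior P(H) ≈ 0.478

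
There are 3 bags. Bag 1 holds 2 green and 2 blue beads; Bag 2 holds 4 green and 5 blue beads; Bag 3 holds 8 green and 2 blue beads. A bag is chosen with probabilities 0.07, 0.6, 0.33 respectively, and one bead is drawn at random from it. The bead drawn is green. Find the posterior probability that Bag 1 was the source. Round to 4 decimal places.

Tabulate prior·likelihood by source: [1] prior 0.07, lik 0.5, product 0.03500; [2] prior 0.6, lik 0.4444, product 0.2667; [3] prior 0.33, lik 0.8, product 0.2640.
Normalizing constant = 0.56567; the posterior for Bag 1 is its product over the sum, 0.03500/0.56567 = 0.0619.

Posterior probability ≈ 0.0619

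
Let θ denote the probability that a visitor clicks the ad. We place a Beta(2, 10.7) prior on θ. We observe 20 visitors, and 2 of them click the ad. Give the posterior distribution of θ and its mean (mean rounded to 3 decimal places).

The binomial likelihood is conjugate to the Beta prior: with 2 successes and 18 failures, the posterior is Beta(2+2, 10.7+18) = Beta(4, 28.7).
E[θ | data] = 4/(4+28.7) = 0.122.

Posterior: Beta(4, 28.7); mean ≈ 0.122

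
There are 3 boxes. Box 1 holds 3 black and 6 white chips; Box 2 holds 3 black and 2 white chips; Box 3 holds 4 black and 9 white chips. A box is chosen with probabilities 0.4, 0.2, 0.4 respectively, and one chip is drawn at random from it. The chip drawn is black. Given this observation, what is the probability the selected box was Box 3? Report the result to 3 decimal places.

Posterior probability ≈ 0.327

P(black|Box 1) = 0.3333; P(black|Box 2) = 0.6; P(black|Box 3) = 0.3077.
Prior × likelihood for each source: 0.4·0.3333=0.1333, 0.2·0.6=0.1200, 0.4·0.3077=0.1231. Summing gives P(black) = 0.37641.
P(Box 3 | black) = 0.1231 / 0.37641 = 0.327.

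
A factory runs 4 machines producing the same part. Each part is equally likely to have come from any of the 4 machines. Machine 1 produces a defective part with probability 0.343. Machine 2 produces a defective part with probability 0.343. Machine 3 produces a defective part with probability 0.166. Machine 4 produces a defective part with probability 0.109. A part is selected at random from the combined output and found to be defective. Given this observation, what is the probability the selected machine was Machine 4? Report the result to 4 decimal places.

Tabulate prior·likelihood by source: [1] prior 0.25, lik 0.343, product 0.08575; [2] prior 0.25, lik 0.343, product 0.08575; [3] prior 0.25, lik 0.166, product 0.04150; [4] prior 0.25, lik 0.109, product 0.02725.
Normalizing constant = 0.24025; the posterior for Machine 4 is its product over the sum, 0.02725/0.24025 = 0.1134.

Posterior probability ≈ 0.1134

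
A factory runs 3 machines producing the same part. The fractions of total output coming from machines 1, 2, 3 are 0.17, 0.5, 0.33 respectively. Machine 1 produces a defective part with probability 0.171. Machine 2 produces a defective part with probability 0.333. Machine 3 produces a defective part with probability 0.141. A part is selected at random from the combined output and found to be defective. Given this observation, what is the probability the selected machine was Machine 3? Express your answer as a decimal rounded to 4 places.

P(defective|M1) = 0.171; P(defective|M2) = 0.333; P(defective|M3) = 0.141.
Prior × likelihood for each source: 0.17·0.171=0.02907, 0.5·0.333=0.1665, 0.33·0.141=0.04653. Summing gives P(defective) = 0.24210.
P(Machine 3 | defective) = 0.04653 / 0.24210 = 0.1922.

Posterior probability ≈ 0.1922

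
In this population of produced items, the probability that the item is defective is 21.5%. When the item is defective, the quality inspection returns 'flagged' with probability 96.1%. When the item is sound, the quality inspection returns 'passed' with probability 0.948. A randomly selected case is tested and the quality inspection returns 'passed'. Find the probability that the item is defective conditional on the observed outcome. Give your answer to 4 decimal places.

P(H | E) ≈ 0.0111

Let H be the event that the item is defective. P(H) = 0.215, so P(¬H) = 0.785. With E the 'passed' result, P(E|H) = 0.039 and P(E|¬H) = 0.948.
P(E) = 0.039·0.215 + 0.948·0.785 = 0.0083850 + 0.74418 = 0.75256.
By Bayes' theorem, P(H|E) = 0.0083850 / 0.75256 = 0.0111.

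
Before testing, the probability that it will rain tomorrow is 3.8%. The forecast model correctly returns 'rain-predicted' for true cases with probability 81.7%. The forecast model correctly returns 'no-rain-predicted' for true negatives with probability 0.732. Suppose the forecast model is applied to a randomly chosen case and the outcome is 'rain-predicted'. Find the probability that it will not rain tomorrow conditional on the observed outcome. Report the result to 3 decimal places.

Let H be the event that it will rain tomorrow. P(H) = 0.038, so P(¬H) = 0.962. With E the 'rain-predicted' result, P(E|H) = 0.817 and P(E|¬H) = 0.268.
P(E) = 0.817·0.038 + 0.268·0.962 = 0.031046 + 0.25782 = 0.28886.
By Bayes' theorem, P(H|E) = 0.031046 / 0.28886 = 0.107. Hence P(¬H|E) = 1 − 0.107 = 0.893.

P(¬H | E) ≈ 0.893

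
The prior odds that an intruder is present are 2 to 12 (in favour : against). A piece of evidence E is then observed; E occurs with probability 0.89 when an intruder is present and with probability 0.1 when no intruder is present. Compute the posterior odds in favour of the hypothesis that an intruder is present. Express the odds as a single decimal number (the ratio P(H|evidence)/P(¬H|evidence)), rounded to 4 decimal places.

Posterior odds ≈ 1.4833

Prior odds = 2/12 = 0.16667. In log-odds, ln(0.16667) = -1.7918.
Add log likelihood ratio: ln(8.9000) = 2.1861.
Posterior log-odds = 0.39429, so posterior odds = exp(0.39429) = 1.4833.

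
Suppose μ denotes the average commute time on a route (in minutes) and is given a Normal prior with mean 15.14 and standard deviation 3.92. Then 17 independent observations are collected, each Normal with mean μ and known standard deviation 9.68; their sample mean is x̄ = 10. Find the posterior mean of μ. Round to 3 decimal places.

With known σ, the Normal prior is conjugate. Weight on the data is w = (n/σ²)/(n/σ² + 1/τ₀²) = 0.181425/(0.181425+0.0650771) = 0.73600.
Posterior mean = w·x̄ + (1−w)·μ₀ = 0.73600·10 + 0.26400·15.14 = 11.357.

Posterior mean ≈ 11.357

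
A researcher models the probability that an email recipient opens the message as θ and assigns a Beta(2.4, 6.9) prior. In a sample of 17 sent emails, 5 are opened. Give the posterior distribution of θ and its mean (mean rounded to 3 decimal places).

Posterior: Beta(7.4, 18.9); mean ≈ 0.281

The binomial likelihood is conjugate to the Beta prior: with 5 successes and 12 failures, the posterior is Beta(2.4+5, 6.9+12) = Beta(7.4, 18.9).
E[θ | data] = 7.4/(7.4+18.9) = 0.281.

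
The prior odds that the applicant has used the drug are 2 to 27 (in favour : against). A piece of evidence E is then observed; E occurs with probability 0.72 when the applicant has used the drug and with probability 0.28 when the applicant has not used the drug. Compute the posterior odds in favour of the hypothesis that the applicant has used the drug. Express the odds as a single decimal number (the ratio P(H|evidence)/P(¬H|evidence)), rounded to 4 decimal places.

Prior odds = 2/27 = 0.074074. In log-odds, ln(0.074074) = -2.6027.
Add log likelihood ratio: ln(2.5714) = 0.94446.
Posterior log-odds = -1.6582, so posterior odds = exp(-1.6582) = 0.19048.

Posterior odds ≈ 0.1905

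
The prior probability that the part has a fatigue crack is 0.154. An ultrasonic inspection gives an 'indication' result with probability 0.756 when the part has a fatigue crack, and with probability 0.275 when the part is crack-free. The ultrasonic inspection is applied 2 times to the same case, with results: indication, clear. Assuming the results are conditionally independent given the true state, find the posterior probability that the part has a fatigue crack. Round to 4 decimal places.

Posterior P(H) ≈ 0.1441

With H the event that the part has a fatigue crack, the joint likelihood of the observed sequence is P(data|H) = 0.756·0.244 = 0.18446 and P(data|¬H) = 0.275·0.725 = 0.19937.
Bayes: P(H|data) = 0.154·0.18446 / (0.154·0.18446 + 0.846·0.19937) = 0.028407/0.19708 = 0.1441.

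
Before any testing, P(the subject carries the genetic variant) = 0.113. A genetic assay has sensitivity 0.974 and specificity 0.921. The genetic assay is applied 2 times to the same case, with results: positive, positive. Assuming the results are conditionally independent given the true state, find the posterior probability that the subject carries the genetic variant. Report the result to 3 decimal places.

Posterior P(H) ≈ 0.951

With H the event that the subject carries the genetic variant, the joint likelihood of the observed sequence is P(data|H) = 0.974·0.974 = 0.94868 and P(data|¬H) = 0.079·0.079 = 0.0062410.
Bayes: P(H|data) = 0.113·0.94868 / (0.113·0.94868 + 0.887·0.0062410) = 0.10720/0.11274 = 0.9509.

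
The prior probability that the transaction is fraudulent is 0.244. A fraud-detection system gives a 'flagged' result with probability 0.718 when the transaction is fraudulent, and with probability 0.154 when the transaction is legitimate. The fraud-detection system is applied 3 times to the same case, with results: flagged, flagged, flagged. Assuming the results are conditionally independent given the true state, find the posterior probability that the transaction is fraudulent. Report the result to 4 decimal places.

With H the event that the transaction is fraudulent, the joint likelihood of the observed sequence is P(data|H) = 0.718·0.718·0.718 = 0.37015 and P(data|¬H) = 0.154·0.154·0.154 = 0.0036523.
Bayes: P(H|data) = 0.244·0.37015 / (0.244·0.37015 + 0.756·0.0036523) = 0.090316/0.093077 = 0.9703.

Posterior P(H) ≈ 0.9703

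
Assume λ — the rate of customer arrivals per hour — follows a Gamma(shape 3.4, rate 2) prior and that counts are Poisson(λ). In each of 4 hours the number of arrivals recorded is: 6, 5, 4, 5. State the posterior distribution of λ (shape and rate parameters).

The Poisson likelihood adds the total count to the shape and the number of exposure periods to the rate. Here ∑xᵢ = 20 and n = 4, so shape 3.4→23.4 and rate 2→6.

Posterior: Gamma(shape=23.4, rate=6)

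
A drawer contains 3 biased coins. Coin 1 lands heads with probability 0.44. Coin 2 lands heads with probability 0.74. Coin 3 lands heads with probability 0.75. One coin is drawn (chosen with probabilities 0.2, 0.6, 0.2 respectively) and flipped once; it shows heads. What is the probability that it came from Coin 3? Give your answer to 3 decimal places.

Tabulate prior·likelihood by source: [1] prior 0.2, lik 0.44, product 0.08800; [2] prior 0.6, lik 0.74, product 0.4440; [3] prior 0.2, lik 0.75, product 0.1500.
Normalizing constant = 0.68200; the posterior for Coin 3 is its product over the sum, 0.1500/0.68200 = 0.220.

Posterior probability ≈ 0.220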